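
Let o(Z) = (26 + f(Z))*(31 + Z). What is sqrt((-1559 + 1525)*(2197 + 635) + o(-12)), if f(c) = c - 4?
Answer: I*sqrt(96098) ≈ 310.0*I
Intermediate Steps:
f(c) = -4 + c
o(Z) = (22 + Z)*(31 + Z) (o(Z) = (26 + (-4 + Z))*(31 + Z) = (22 + Z)*(31 + Z))
sqrt((-1559 + 1525)*(2197 + 635) + o(-12)) = sqrt((-1559 + 1525)*(2197 + 635) + (682 + (-12)**2 + 53*(-12))) = sqrt(-34*2832 + (682 + 144 - 636)) = sqrt(-96288 + 190) = sqrt(-96098) = I*sqrt(96098)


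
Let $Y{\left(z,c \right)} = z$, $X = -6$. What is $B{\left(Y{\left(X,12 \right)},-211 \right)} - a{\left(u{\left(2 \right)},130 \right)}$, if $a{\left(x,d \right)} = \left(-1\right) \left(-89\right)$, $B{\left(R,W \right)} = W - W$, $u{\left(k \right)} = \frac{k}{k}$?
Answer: $-89$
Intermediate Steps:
$u{\left(k \right)} = 1$
$B{\left(R,W \right)} = 0$
$a{\left(x,d \right)} = 89$
$B{\left(Y{\left(X,12 \right)},-211 \right)} - a{\left(u{\left(2 \right)},130 \right)} = 0 - 89 = -89$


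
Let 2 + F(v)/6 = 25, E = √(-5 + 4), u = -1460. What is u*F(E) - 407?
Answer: -201887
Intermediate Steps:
E = I (E = √(-1) = I ≈ 1.0*I)
F(v) = 138 (F(v) = -12 + 6*25 = -12 + 150 = 138)
u*F(E) - 407 = -1460*138 - 407 = -201480 - 407 = -201887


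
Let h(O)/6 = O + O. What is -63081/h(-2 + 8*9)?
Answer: -21027/280 ≈ -75.096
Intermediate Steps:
h(O) = 12*O (h(O) = 6*(O + O) = 6*(2*O) = 12*O)
-63081/h(-2 + 8*9) = -63081*1/(12*(-2 + 8*9)) = -63081*1/(12*(-2 + 72)) = -63081/(12*70) = -63081/840 = -63081*1/840 = -21027/280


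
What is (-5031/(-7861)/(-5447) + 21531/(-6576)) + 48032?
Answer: 346763544218649/7219919728 ≈ 48029.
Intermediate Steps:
(-5031/(-7861)/(-5447) + 21531/(-6576)) + 48032 = (-5031*(-1/7861)*(-1/5447) + 21531*(-1/6576)) + 48032 = ((5031/7861)*(-1/5447) - 7177/2192) + 48032 = (-387/3293759 - 7177/2192) + 48032 = -23640156647/7219919728 + 48032 = 346763544218649/7219919728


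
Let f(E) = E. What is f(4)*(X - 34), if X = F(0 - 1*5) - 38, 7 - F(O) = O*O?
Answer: -360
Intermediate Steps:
F(O) = 7 - O**2 (F(O) = 7 - O*O = 7 - O**2)
X = -56 (X = (7 - (0 - 1*5)**2) - 38 = (7 - (0 - 5)**2) - 38 = (7 - 1*(-5)**2) - 38 = (7 - 1*25) - 38 = (7 - 25) - 38 = -18 - 38 = -56)
f(4)*(X - 34) = 4*(-56 - 34) = 4*(-90) = -360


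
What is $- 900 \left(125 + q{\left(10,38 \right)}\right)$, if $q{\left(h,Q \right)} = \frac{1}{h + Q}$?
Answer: $- \frac{450075}{4} \approx -1.1252 \cdot 10^{5}$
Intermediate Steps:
$q{\left(h,Q \right)} = \frac{1}{Q + h}$
$- 900 \left(125 + q{\left(10,38 \right)}\right) = - 900 \left(125 + \frac{1}{38 + 10}\right) = - 900 \left(125 + \frac{1}{48}\right) = \left(-900\right) \frac{6001}{48} = - \frac{450075}{4}$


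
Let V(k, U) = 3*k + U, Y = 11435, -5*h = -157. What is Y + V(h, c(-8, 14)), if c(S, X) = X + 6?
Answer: 57746/5 ≈ 11549.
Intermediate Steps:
c(S, X) = 6 + X
h = 157/5 (h = -⅕*(-157) = 157/5 ≈ 31.400)
V(k, U) = U + 3*k
Y + V(h, c(-8, 14)) = 11435 + ((6 + 14) + 3*(157/5)) = 11435 + (20 + 471/5) = 11435 + 571/5 = 57746/5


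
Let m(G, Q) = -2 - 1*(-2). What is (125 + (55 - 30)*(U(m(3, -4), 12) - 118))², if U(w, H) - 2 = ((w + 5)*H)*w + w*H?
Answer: 7700625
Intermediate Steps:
m(G, Q) = 0 (m(G, Q) = -2 + 2 = 0)
U(w, H) = 2 + H*w + H*w*(5 + w) (U(w, H) = 2 + (((w + 5)*H)*w + w*H) = 2 + (((5 + w)*H)*w + H*w) = 2 + ((H*(5 + w))*w + H*w) = 2 + (H*w*(5 + w) + H*w) = 2 + (H*w + H*w*(5 + w)) = 2 + H*w + H*w*(5 + w))
(125 + (55 - 30)*(U(m(3, -4), 12) - 118))² = (125 + (55 - 30)*((2 + 12*0² + 6*12*0) - 118))² = (125 + 25*((2 + 12*0 + 0) - 118))² = (125 + 25*((2 + 0 + 0) - 118))² = (125 + 25*(2 - 118))² = (125 + 25*(-116))² = (125 - 2900)² = (-2775)² = 7700625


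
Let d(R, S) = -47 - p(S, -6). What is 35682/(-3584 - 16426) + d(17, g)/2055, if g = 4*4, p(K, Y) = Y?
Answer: -2471564/1370685 ≈ -1.8032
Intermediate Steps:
g = 16
d(R, S) = -41 (d(R, S) = -47 - 1*(-6) = -47 + 6 = -41)
35682/(-3584 - 16426) + d(17, g)/2055 = 35682/(-3584 - 16426) - 41/2055 = 35682/(-20010) - 41*1/2055 = 35682*(-1/20010) - 41/2055 = -5947/3335 - 41/2055 = -2471564/1370685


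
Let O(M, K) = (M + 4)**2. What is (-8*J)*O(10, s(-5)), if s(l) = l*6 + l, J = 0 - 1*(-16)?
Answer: -25088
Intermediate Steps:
J = 16 (J = 0 + 16 = 16)
s(l) = 7*l (s(l) = 6*l + l = 7*l)
O(M, K) = (4 + M)**2
(-8*J)*O(10, s(-5)) = (-8*16)*(4 + 10)**2 = -128*14**2 = -128*196 = -25088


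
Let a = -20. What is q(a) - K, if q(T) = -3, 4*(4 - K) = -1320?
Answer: -337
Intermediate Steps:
K = 334 (K = 4 - ¼*(-1320) = 4 + 330 = 334)
q(a) - K = -3 - 1*334 = -3 - 334 = -337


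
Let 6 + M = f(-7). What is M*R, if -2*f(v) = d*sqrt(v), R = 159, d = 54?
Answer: -954 - 4293*I*sqrt(7) ≈ -954.0 - 11358.0*I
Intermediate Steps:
f(v) = -27*sqrt(v)
M = -6 - 27*I*sqrt(7) ≈ -6.0 - 71.435*I
M*R = (-6 - 27*I*sqrt(7))*159 = -954 - 4293*I*sqrt(7)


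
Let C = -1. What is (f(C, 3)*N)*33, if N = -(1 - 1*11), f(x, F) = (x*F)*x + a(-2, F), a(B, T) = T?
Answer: 1980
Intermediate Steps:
f(x, F) = F + F*x**2 (f(x, F) = (x*F)*x + F = (F*x)*x + F = F*x**2 + F = F + F*x**2)
N = 10 (N = -(1 - 11) = -1*(-10) = 10)
(f(C, 3)*N)*33 = ((3*(1 + (-1)**2))*10)*33 = ((3*(1 + 1))*10)*33 = ((3*2)*10)*33 = (6*10)*33 = 60*33 = 1980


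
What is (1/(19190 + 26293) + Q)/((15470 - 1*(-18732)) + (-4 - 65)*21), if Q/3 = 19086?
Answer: 372037945/212814957 ≈ 1.7482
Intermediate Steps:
Q = 57258 (Q = 3*19086 = 57258)
(1/(19190 + 26293) + Q)/((15470 - 1*(-18732)) + (-4 - 65)*21) = (1/(19190 + 26293) + 57258)/((15470 - 1*(-18732)) + (-4 - 65)*21) = (1/45483 + 57258)/((15470 + 18732) - 69*21) = (1/45483 + 57258)/(34202 - 1449) = (2604265615/45483)/32753 = (2604265615/45483)*(1/32753) = 372037945/212814957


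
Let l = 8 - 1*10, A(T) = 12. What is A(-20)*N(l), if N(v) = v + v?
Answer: -48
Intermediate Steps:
l = -2 (l = 8 - 10 = -2)
N(v) = 2*v
A(-20)*N(l) = 12*(2*(-2)) = 12*(-4) = -48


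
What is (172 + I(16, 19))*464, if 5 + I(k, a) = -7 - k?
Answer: 66816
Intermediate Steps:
I(k, a) = -12 - k (I(k, a) = -5 + (-7 - k) = -12 - k)
(172 + I(16, 19))*464 = (172 + (-12 - 1*16))*464 = (172 + (-12 - 16))*464 = (172 - 28)*464 = 144*464 = 66816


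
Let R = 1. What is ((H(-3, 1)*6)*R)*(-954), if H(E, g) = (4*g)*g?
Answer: -22896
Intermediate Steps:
H(E, g) = 4*g²
((H(-3, 1)*6)*R)*(-954) = (((4*1²)*6)*1)*(-954) = (((4*1)*6)*1)*(-954) = ((4*6)*1)*(-954) = (24*1)*(-954) = 24*(-954) = -22896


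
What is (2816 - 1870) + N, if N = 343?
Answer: 1289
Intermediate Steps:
(2816 - 1870) + N = (2816 - 1870) + 343 = 946 + 343 = 1289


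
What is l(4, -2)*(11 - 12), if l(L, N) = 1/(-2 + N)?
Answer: ¼ ≈ 0.25000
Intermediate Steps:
l(4, -2)*(11 - 12) = (11 - 12)/(-2 - 2) = -1/(-4) = -¼*(-1) = ¼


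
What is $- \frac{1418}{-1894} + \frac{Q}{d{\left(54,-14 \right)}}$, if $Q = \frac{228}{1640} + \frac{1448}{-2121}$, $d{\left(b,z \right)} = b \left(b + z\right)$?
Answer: $\frac{1331307812899}{1778804647200} \approx 0.74843$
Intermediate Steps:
$Q = - \frac{472783}{869610}$ ($Q = 228 \cdot \frac{1}{1640} + 1448 \left(- \frac{1}{2121}\right) = \frac{57}{410} - \frac{1448}{2121} = - \frac{472783}{869610} \approx -0.54367$)
$- \frac{1418}{-1894} + \frac{Q}{d{\left(54,-14 \right)}} = - \frac{1418}{-1894} - \frac{472783}{869610 \cdot 54 \left(54 - 14\right)} = \left(-1418\right) \left(- \frac{1}{1894}\right) - \frac{472783}{869610 \cdot 54 \cdot 40} = \frac{709}{947} - \frac{472783}{869610 \cdot 2160} = \frac{709}{947} - \frac{472783}{1878357600} = \frac{1331307812899}{1778804647200}$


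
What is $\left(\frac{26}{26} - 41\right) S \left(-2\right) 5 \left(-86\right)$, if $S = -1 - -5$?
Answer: $-137600$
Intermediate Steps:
$S = 4$ ($S = -1 + 5 = 4$)
$\left(\frac{26}{26} - 41\right) S \left(-2\right) 5 \left(-86\right) = \left(\frac{26}{26} - 41\right) 4 \left(-2\right) 5 \left(-86\right) = \left(26 \cdot \frac{1}{26} - 41\right) \left(\left(-8\right) 5\right) \left(-86\right) = \left(1 - 41\right) \left(-40\right) \left(-86\right) = \left(-40\right) \left(-40\right) \left(-86\right) = 1600 \left(-86\right) = -137600$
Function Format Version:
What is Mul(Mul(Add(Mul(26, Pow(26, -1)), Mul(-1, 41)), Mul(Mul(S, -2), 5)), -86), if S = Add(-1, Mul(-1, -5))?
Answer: -137600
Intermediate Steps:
S = 4 (S = Add(-1, 5) = 4)
Mul(Mul(Add(Mul(26, Pow(26, -1)), Mul(-1, 41)), Mul(Mul(S, -2), 5)), -86) = Mul(Mul(Add(Mul(26, Pow(26, -1)), Mul(-1, 41)), Mul(Mul(4, -2), 5)), -86) = Mul(Mul(Add(Mul(26, Rational(1, 26)), -41), Mul(-8, 5)), -86) = Mul(Mul(Add(1, -41), -40), -86) = Mul(Mul(-40, -40), -86) = Mul(1600, -86) = -137600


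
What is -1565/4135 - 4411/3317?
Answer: -4686118/2743159 ≈ -1.7083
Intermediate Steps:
-1565/4135 - 4411/3317 = -1565*1/4135 - 4411*1/3317 = -313/827 - 4411/3317 = -4686118/2743159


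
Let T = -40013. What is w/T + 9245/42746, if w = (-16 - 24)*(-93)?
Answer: 210905065/1710395698 ≈ 0.12331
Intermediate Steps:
w = 3720 (w = -40*(-93) = 3720)
w/T + 9245/42746 = 3720/(-40013) + 9245/42746 = 3720*(-1/40013) + 9245*(1/42746) = -3720/40013 + 9245/42746 = 210905065/1710395698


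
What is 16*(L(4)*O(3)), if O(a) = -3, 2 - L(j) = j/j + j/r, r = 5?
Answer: -48/5 ≈ -9.6000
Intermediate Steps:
L(j) = 1 - j/5 (L(j) = 2 - (j/j + j/5) = 2 - (1 + j*(⅕)) = 2 - (1 + j/5) = 2 + (-1 - j/5) = 1 - j/5)
16*(L(4)*O(3)) = 16*((1 - ⅕*4)*(-3)) = 16*((1 - ⅘)*(-3)) = 16*((⅕)*(-3)) = 16*(-⅗) = -48/5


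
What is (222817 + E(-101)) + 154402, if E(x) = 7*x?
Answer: 376512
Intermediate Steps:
(222817 + E(-101)) + 154402 = (222817 + 7*(-101)) + 154402 = (222817 - 707) + 154402 = 222110 + 154402 = 376512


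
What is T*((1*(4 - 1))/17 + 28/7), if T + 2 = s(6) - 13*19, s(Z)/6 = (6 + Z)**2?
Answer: 43665/17 ≈ 2568.5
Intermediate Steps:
s(Z) = 6*(6 + Z)**2
T = 615 (T = -2 + (6*(6 + 6)**2 - 13*19) = -2 + (6*12**2 - 247) = -2 + (6*144 - 247) = -2 + (864 - 247) = -2 + 617 = 615)
T*((1*(4 - 1))/17 + 28/7) = 615*((1*(4 - 1))/17 + 28/7) = 615*((1*3)*(1/17) + 28*(1/7)) = 615*(3*(1/17) + 4) = 615*(3/17 + 4) = 615*(71/17) = 43665/17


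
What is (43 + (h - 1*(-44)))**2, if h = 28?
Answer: 13225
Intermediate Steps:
(43 + (h - 1*(-44)))**2 = (43 + (28 - 1*(-44)))**2 = (43 + (28 + 44))**2 = (43 + 72)**2 = 115**2 = 13225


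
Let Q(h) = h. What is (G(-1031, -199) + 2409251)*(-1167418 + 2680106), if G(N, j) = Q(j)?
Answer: 3644144051776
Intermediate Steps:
G(N, j) = j
(G(-1031, -199) + 2409251)*(-1167418 + 2680106) = (-199 + 2409251)*(-1167418 + 2680106) = 2409052*1512688 = 3644144051776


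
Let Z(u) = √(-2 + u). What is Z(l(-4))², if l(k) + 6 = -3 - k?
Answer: -7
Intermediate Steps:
l(k) = -9 - k (l(k) = -6 + (-3 - k) = -9 - k)
Z(l(-4))² = (√(-2 + (-9 - 1*(-4))))² = (√(-2 + (-9 + 4)))² = (√(-2 - 5))² = (√(-7))² = (I*√7)² = -7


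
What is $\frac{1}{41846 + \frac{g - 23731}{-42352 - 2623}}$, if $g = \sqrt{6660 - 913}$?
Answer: $\frac{84645089955475}{3542103097147945814} + \frac{44975 \sqrt{5747}}{3542103097147945814} \approx 2.3897 \cdot 10^{-5}$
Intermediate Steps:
$g = \sqrt{5747} \approx 75.809$
$\frac{1}{41846 + \frac{g - 23731}{-42352 - 2623}} = \frac{1}{41846 + \frac{\sqrt{5747} - 23731}{-42352 - 2623}} = \frac{1}{41846 + \frac{-23731 + \sqrt{5747}}{-44975}} = \frac{1}{41846 + \left(-23731 + \sqrt{5747}\right) \left(- \frac{1}{44975}\right)} = \frac{1}{41846 + \left(\frac{23731}{44975} - \frac{\sqrt{5747}}{44975}\right)} = \frac{1}{\frac{1882047581}{44975} - \frac{\sqrt{5747}}{44975}}$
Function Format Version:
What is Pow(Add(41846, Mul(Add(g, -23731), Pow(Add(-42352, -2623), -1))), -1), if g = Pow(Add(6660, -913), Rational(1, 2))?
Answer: Add(Rational(84645089955475, 3542103097147945814), Mul(Rational(44975, 3542103097147945814), Pow(5747, Rational(1, 2)))) ≈ 2.3897e-5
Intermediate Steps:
g = Pow(5747, Rational(1, 2)) ≈ 75.809
Pow(Add(41846, Mul(Add(g, -23731), Pow(Add(-42352, -2623), -1))), -1) = Pow(Add(41846, Mul(Add(Pow(5747, Rational(1, 2)), -23731), Pow(Add(-42352, -2623), -1))), -1) = Pow(Add(41846, Mul(Add(-23731, Pow(5747, Rational(1, 2))), Pow(-44975, -1))), -1) = Pow(Add(41846, Mul(Add(-23731, Pow(5747, Rational(1, 2))), Rational(-1, 44975))), -1) = Pow(Add(41846, Add(Rational(23731, 44975), Mul(Rational(-1, 44975), Pow(5747, Rational(1, 2))))), -1) = Pow(Add(Rational(1882047581, 44975), Mul(Rational(-1, 44975), Pow(5747, Rational(1, 2)))), -1)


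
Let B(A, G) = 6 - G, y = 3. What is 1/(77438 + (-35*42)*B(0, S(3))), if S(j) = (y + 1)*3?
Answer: 1/86258 ≈ 1.1593e-5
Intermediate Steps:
S(j) = 12 (S(j) = (3 + 1)*3 = 4*3 = 12)
1/(77438 + (-35*42)*B(0, S(3))) = 1/(77438 + (-35*42)*(6 - 1*12)) = 1/(77438 - 1470*(6 - 12)) = 1/(77438 - 1470*(-6)) = 1/(77438 + 8820) = 1/86258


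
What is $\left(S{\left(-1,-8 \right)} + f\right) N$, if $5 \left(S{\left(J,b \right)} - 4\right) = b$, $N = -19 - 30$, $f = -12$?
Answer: $\frac{2352}{5} \approx 470.4$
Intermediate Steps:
$N = -49$ ($N = -19 - 30 = -49$)
$S{\left(J,b \right)} = 4 + \frac{b}{5}$
$\left(S{\left(-1,-8 \right)} + f\right) N = \left(\left(4 + \frac{1}{5} \left(-8\right)\right) - 12\right) \left(-49\right) = \left(\left(4 - \frac{8}{5}\right) - 12\right) \left(-49\right) = \left(\frac{12}{5} - 12\right) \left(-49\right) = \left(- \frac{48}{5}\right) \left(-49\right) = \frac{2352}{5}$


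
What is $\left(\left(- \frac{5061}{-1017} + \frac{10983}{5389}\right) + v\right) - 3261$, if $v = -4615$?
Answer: $- \frac{14375621516}{1826871} \approx -7869.0$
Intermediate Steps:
$\left(\left(- \frac{5061}{-1017} + \frac{10983}{5389}\right) + v\right) - 3261 = \left(\left(- \frac{5061}{-1017} + \frac{10983}{5389}\right) - 4615\right) - 3261 = \left(\left(\left(-5061\right) \left(- \frac{1}{1017}\right) + 10983 \cdot \frac{1}{5389}\right) - 4615\right) - 3261 = \left(\left(\frac{1687}{339} + \frac{10983}{5389}\right) - 4615\right) - 3261 = \left(\frac{12814480}{1826871} - 4615\right) - 3261 = - \frac{8418195185}{1826871} - 3261 = - \frac{14375621516}{1826871}$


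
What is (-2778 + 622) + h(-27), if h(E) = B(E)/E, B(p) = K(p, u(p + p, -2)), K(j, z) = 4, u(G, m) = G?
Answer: -58216/27 ≈ -2156.1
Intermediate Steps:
B(p) = 4
h(E) = 4/E
(-2778 + 622) + h(-27) = (-2778 + 622) + 4/(-27) = -2156 + 4*(-1/27) = -2156 - 4/27 = -58216/27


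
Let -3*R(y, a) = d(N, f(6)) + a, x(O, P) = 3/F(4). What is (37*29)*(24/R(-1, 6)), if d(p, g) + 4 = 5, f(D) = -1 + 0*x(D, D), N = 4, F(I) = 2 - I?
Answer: -77256/7 ≈ -11037.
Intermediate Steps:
x(O, P) = -3/2 (x(O, P) = 3/(2 - 1*4) = 3/(2 - 4) = 3/(-2) = 3*(-½) = -3/2)
f(D) = -1 (f(D) = -1 + 0*(-3/2) = -1 + 0 = -1)
d(p, g) = 1 (d(p, g) = -4 + 5 = 1)
R(y, a) = -⅓ - a/3 (R(y, a) = -(1 + a)/3 = -⅓ - a/3)
(37*29)*(24/R(-1, 6)) = (37*29)*(24/(-⅓ - ⅓*6)) = 1073*(24/(-⅓ - 2)) = 1073*(24/(-7/3)) = 1073*(24*(-3/7)) = 1073*(-72/7) = -77256/7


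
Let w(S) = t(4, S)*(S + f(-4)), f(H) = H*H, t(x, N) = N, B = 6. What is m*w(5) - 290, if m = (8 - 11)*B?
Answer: -2180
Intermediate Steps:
f(H) = H**2
w(S) = S*(16 + S) (w(S) = S*(S + (-4)**2) = S*(S + 16) = S*(16 + S))
m = -18 (m = (8 - 11)*6 = -3*6 = -18)
m*w(5) - 290 = -90*(16 + 5) - 290 = -90*21 - 290 = -18*105 - 290 = -1890 - 290 = -2180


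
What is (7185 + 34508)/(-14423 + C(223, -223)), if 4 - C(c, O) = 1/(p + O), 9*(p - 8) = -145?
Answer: -86721440/29991511 ≈ -2.8915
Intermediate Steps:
p = -73/9 (p = 8 + (⅑)*(-145) = 8 - 145/9 = -73/9 ≈ -8.1111)
C(c, O) = 4 - 1/(-73/9 + O)
(7185 + 34508)/(-14423 + C(223, -223)) = (7185 + 34508)/(-14423 + (-301 + 36*(-223))/(-73 + 9*(-223))) = 41693/(-14423 + (-301 - 8028)/(-73 - 2007)) = 41693/(-14423 - 8329/(-2080)) = 41693/(-14423 - 1/2080*(-8329)) = 41693/(-14423 + 8329/2080) = 41693/(-29991511/2080) = 41693*(-2080/29991511) = -86721440/29991511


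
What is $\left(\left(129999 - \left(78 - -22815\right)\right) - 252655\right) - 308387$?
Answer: $-453936$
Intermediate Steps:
$\left(\left(129999 - \left(78 - -22815\right)\right) - 252655\right) - 308387 = \left(\left(129999 - \left(78 + 22815\right)\right) - 252655\right) - 308387 = \left(\left(129999 - 22893\right) - 252655\right) - 308387 = \left(107106 - 252655\right) - 308387 = -145549 - 308387 = -453936$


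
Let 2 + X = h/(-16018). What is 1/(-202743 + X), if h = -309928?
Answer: -8009/1623629741 ≈ -4.9328e-6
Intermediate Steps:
X = 138946/8009 (X = -2 - 309928/(-16018) = -2 - 309928*(-1/16018) = -2 + 154964/8009 = 138946/8009 ≈ 17.349)
1/(-202743 + X) = 1/(-202743 + 138946/8009) = 1/(-1623629741/8009) = -8009/1623629741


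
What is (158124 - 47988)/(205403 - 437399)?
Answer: -9178/19333 ≈ -0.47473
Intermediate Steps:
(158124 - 47988)/(205403 - 437399) = 110136/(-231996) = 110136*(-1/231996) = -9178/19333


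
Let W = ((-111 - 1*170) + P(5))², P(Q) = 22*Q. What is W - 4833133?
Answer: -4803892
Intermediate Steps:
W = 29241 (W = ((-111 - 1*170) + 22*5)² = ((-111 - 170) + 110)² = (-281 + 110)² = (-171)² = 29241)
W - 4833133 = 29241 - 4833133 = -4803892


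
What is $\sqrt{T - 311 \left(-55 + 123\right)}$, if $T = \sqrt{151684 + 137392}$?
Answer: $\sqrt{-21148 + 2 \sqrt{72269}} \approx 143.56 i$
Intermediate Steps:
$T = 2 \sqrt{72269}$ ($T = \sqrt{289076} = 2 \sqrt{72269} \approx 537.66$)
$\sqrt{T - 311 \left(-55 + 123\right)} = \sqrt{2 \sqrt{72269} - 311 \left(-55 + 123\right)} = \sqrt{2 \sqrt{72269} - 21148} = \sqrt{-21148 + 2 \sqrt{72269}}$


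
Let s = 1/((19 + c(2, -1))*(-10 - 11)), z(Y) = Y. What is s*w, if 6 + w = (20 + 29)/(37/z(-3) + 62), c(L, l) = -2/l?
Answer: 83/7301 ≈ 0.011368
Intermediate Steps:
w = -747/149 (w = -6 + (20 + 29)/(37/(-3) + 62) = -6 + 49/(37*(-⅓) + 62) = -6 + 49/(-37/3 + 62) = -6 + 49/(149/3) = -6 + 49*(3/149) = -6 + 147/149 = -747/149 ≈ -5.0134)
s = -1/441 (s = 1/((19 - 2/(-1))*(-10 - 11)) = 1/((19 - 2*(-1))*(-21)) = 1/((19 + 2)*(-21)) = 1/(21*(-21)) = 1/(-441) = -1/441 ≈ -0.0022676)
s*w = -1/441*(-747/149) = 83/7301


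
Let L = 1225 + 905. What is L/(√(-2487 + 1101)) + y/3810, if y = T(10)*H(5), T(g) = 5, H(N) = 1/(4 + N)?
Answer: 1/6858 - 355*I*√154/77 ≈ 0.00014582 - 57.213*I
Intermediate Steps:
y = 5/9 (y = 5/(4 + 5) = 5/9 ≈ 0.55556)
L = 2130
L/(√(-2487 + 1101)) + y/3810 = 2130/(√(-2487 + 1101)) + (5/9)/3810 = 2130/(√(-1386)) + (5/9)*(1/3810) = 2130/((3*I*√154)) + 1/6858 = 2130*(-I*√154/462) + 1/6858 = -355*I*√154/77 + 1/6858 = 1/6858 - 355*I*√154/77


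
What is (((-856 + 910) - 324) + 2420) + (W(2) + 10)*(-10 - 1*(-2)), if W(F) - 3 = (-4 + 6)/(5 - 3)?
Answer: 2038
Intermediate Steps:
W(F) = 4 (W(F) = 3 + (-4 + 6)/(5 - 3) = 3 + 2/2 = 3 + 2*(½) = 3 + 1 = 4)
(((-856 + 910) - 324) + 2420) + (W(2) + 10)*(-10 - 1*(-2)) = (((-856 + 910) - 324) + 2420) + (4 + 10)*(-10 - 1*(-2)) = ((54 - 324) + 2420) + 14*(-10 + 2) = (-270 + 2420) + 14*(-8) = 2150 - 112 = 2038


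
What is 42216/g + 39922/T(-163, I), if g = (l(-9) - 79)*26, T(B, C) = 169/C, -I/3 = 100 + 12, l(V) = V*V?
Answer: -13276590/169 ≈ -78560.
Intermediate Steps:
l(V) = V²
I = -336 (I = -3*(100 + 12) = -3*112 = -336)
g = 52 (g = ((-9)² - 79)*26 = (81 - 79)*26 = 2*26 = 52)
42216/g + 39922/T(-163, I) = 42216/52 + 39922/((169/(-336))) = 42216*(1/52) + 39922/((169*(-1/336))) = 10554/13 + 39922/(-169/336) = 10554/13 + 39922*(-336/169) = 10554/13 - 13413792/169 = -13276590/169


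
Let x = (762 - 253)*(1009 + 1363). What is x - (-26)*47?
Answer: 1208570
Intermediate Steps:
x = 1207348 (x = 509*2372 = 1207348)
x - (-26)*47 = 1207348 - (-26)*47 = 1207348 - 1*(-1222) = 1207348 + 1222 = 1208570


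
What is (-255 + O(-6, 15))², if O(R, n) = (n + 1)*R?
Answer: 123201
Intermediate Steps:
O(R, n) = R*(1 + n) (O(R, n) = (1 + n)*R = R*(1 + n))
(-255 + O(-6, 15))² = (-255 - 6*(1 + 15))² = (-255 - 6*16)² = (-255 - 96)² = (-351)² = 123201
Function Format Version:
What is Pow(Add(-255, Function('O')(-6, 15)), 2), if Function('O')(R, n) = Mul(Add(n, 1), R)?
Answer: 123201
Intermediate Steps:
Function('O')(R, n) = Mul(R, Add(1, n)) (Function('O')(R, n) = Mul(Add(1, n), R) = Mul(R, Add(1, n)))
Pow(Add(-255, Function('O')(-6, 15)), 2) = Pow(Add(-255, Mul(-6, Add(1, 15))), 2) = Pow(Add(-255, Mul(-6, 16)), 2) = Pow(Add(-255, -96), 2) = Pow(-351, 2) = 123201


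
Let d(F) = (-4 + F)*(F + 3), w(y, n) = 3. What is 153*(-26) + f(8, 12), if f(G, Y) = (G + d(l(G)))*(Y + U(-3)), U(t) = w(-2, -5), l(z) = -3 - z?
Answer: -2058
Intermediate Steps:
U(t) = 3
d(F) = (-4 + F)*(3 + F)
f(G, Y) = (3 + Y)*(-9 + (-3 - G)² + 2*G) (f(G, Y) = (G + (-12 + (-3 - G)² - (-3 - G)))*(Y + 3) = (G + (-12 + (-3 - G)² + (3 + G)))*(3 + Y) = (G + (-9 + G + (-3 - G)²))*(3 + Y) = (-9 + (-3 - G)² + 2*G)*(3 + Y) = (3 + Y)*(-9 + (-3 - G)² + 2*G))
153*(-26) + f(8, 12) = 153*(-26) + 8*(24 + 3*8 + 8*12 + 8*12) = -3978 + 8*(24 + 24 + 96 + 96) = -3978 + 8*240 = -3978 + 1920 = -2058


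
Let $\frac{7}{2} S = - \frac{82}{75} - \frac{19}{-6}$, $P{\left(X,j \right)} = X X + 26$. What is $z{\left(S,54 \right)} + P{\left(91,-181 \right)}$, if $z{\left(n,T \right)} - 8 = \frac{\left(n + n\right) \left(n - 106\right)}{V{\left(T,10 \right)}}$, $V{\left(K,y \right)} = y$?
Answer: $\frac{11441898946}{1378125} \approx 8302.5$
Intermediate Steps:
$P{\left(X,j \right)} = 26 + X^{2}$ ($P{\left(X,j \right)} = X^{2} + 26 = 26 + X^{2}$)
$S = \frac{311}{525}$ ($S = \frac{2 \left(- \frac{82}{75} - \frac{19}{-6}\right)}{7} = \frac{2 \left(\left(-82\right) \frac{1}{75} - - \frac{19}{6}\right)}{7} = \frac{2 \left(- \frac{82}{75} + \frac{19}{6}\right)}{7} = \frac{2}{7} \cdot \frac{311}{150} = \frac{311}{525} \approx 0.59238$)
$z{\left(n,T \right)} = 8 + \frac{n \left(-106 + n\right)}{5}$ ($z{\left(n,T \right)} = 8 + \frac{\left(n + n\right) \left(n - 106\right)}{10} = 8 + 2 n \left(-106 + n\right) \frac{1}{10} = 8 + \frac{n \left(-106 + n\right)}{5}$)
$z{\left(S,54 \right)} + P{\left(91,-181 \right)} = \left(8 - \frac{32966}{2625} + \frac{\left(\frac{311}{525}\right)^{2}}{5}\right) + \left(26 + 91^{2}\right) = \left(8 - \frac{32966}{2625} + \frac{1}{5} \cdot \frac{96721}{275625}\right) + \left(26 + 8281\right) = \left(8 - \frac{32966}{2625} + \frac{96721}{1378125}\right) + 8307 = - \frac{6185429}{1378125} + 8307 = \frac{11441898946}{1378125}$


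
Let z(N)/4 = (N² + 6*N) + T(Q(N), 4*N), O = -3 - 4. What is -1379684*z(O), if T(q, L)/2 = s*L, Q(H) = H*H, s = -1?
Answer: -347680368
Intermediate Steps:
O = -7
Q(H) = H²
T(q, L) = -2*L (T(q, L) = 2*(-L) = -2*L)
z(N) = -8*N + 4*N² (z(N) = 4*((N² + 6*N) - 8*N) = 4*(N² - 2*N) = -8*N + 4*N²)
-1379684*z(O) = -5518736*(-7)*(-2 - 7) = -5518736*(-7)*(-9) = -1379684*252 = -347680368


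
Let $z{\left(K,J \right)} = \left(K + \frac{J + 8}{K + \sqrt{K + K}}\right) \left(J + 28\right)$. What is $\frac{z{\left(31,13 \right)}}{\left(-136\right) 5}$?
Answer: $- \frac{943}{493} + \frac{861 \sqrt{62}}{611320} \approx -1.9017$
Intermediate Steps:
$z{\left(K,J \right)} = \left(28 + J\right) \left(K + \frac{8 + J}{K + \sqrt{2} \sqrt{K}}\right)$ ($z{\left(K,J \right)} = \left(K + \frac{8 + J}{K + \sqrt{2 K}}\right) \left(28 + J\right) = \left(K + \frac{8 + J}{K + \sqrt{2} \sqrt{K}}\right) \left(28 + J\right) = \left(28 + J\right) \left(K + \frac{8 + J}{K + \sqrt{2} \sqrt{K}}\right)$)
$\frac{z{\left(31,13 \right)}}{\left(-136\right) 5} = \frac{\frac{1}{31 + \sqrt{2} \sqrt{31}} \left(224 + 13^{2} + 28 \cdot 31^{2} + 36 \cdot 13 + 13 \cdot 31^{2} + 28 \sqrt{2} \cdot 31^{\frac{3}{2}} + 13 \sqrt{2} \cdot 31^{\frac{3}{2}}\right)}{\left(-136\right) 5} = \frac{\frac{1}{31 + \sqrt{62}} \left(224 + 169 + 28 \cdot 961 + 468 + 13 \cdot 961 + 28 \sqrt{2} \cdot 31 \sqrt{31} + 13 \sqrt{2} \cdot 31 \sqrt{31}\right)}{-680} = \frac{224 + 169 + 26908 + 468 + 12493 + 868 \sqrt{62} + 403 \sqrt{62}}{31 + \sqrt{62}} \left(- \frac{1}{680}\right) = \frac{40262 + 1271 \sqrt{62}}{31 + \sqrt{62}} \left(- \frac{1}{680}\right) = - \frac{40262 + 1271 \sqrt{62}}{680 \left(31 + \sqrt{62}\right)}$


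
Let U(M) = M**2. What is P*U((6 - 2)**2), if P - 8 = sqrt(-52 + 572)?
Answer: 2048 + 512*sqrt(130) ≈ 7885.7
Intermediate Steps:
P = 8 + 2*sqrt(130) (P = 8 + sqrt(-52 + 572) = 8 + sqrt(520) = 8 + 2*sqrt(130) ≈ 30.803)
P*U((6 - 2)**2) = (8 + 2*sqrt(130))*((6 - 2)**2)**2 = (8 + 2*sqrt(130))*(4**2)**2 = (8 + 2*sqrt(130))*16**2 = (8 + 2*sqrt(130))*256 = 2048 + 512*sqrt(130)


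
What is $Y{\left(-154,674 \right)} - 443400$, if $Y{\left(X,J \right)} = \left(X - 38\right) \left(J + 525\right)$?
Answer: $-673608$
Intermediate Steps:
$Y{\left(X,J \right)} = \left(-38 + X\right) \left(525 + J\right)$
$Y{\left(-154,674 \right)} - 443400 = \left(-19950 - 25612 + 525 \left(-154\right) + 674 \left(-154\right)\right) - 443400 = \left(-19950 - 25612 - 80850 - 103796\right) - 443400 = -230208 - 443400 = -673608$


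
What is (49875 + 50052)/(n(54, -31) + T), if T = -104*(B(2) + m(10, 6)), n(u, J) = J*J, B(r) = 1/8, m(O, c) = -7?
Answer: 99927/1676 ≈ 59.622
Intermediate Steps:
B(r) = 1/8
n(u, J) = J**2
T = 715 (T = -104*(1/8 - 7) = -104*(-55/8) = 715)
(49875 + 50052)/(n(54, -31) + T) = (49875 + 50052)/((-31)**2 + 715) = 99927/(961 + 715) = 99927/1676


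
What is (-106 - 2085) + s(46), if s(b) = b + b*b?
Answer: -29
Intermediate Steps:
s(b) = b + b**2
(-106 - 2085) + s(46) = (-106 - 2085) + 46*(1 + 46) = -2191 + 46*47 = -2191 + 2162 = -29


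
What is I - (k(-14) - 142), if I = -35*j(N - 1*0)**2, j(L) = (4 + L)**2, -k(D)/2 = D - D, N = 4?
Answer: -143218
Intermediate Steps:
k(D) = 0 (k(D) = -2*(D - D) = -2*0 = 0)
I = -143360 (I = -35*(4 + (4 - 1*0))**4 = -35*(4 + (4 + 0))**4 = -35*(4 + 4)**4 = -35*(8**2)**2 = -35*64**2 = -35*4096 = -143360)
I - (k(-14) - 142) = -143360 - (0 - 142) = -143360 - 1*(-142) = -143360 + 142 = -143218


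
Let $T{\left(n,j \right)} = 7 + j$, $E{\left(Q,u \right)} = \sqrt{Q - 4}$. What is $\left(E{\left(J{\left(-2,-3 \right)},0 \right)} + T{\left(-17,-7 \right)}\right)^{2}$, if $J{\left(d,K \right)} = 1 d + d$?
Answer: $-8$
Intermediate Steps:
$J{\left(d,K \right)} = 2 d$ ($J{\left(d,K \right)} = d + d = 2 d$)
$E{\left(Q,u \right)} = \sqrt{-4 + Q}$
$\left(E{\left(J{\left(-2,-3 \right)},0 \right)} + T{\left(-17,-7 \right)}\right)^{2} = \left(\sqrt{-4 + 2 \left(-2\right)} + \left(7 - 7\right)\right)^{2} = \left(\sqrt{-4 - 4} + 0\right)^{2} = \left(\sqrt{-8} + 0\right)^{2} = \left(2 i \sqrt{2} + 0\right)^{2} = \left(2 i \sqrt{2}\right)^{2} = -8$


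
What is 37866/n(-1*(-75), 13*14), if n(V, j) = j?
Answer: 18933/91 ≈ 208.05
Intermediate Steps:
37866/n(-1*(-75), 13*14) = 37866/((13*14)) = 37866/182 = 37866*(1/182) = 18933/91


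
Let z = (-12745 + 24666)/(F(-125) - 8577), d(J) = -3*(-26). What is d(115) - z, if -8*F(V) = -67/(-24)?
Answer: 130743210/1646851 ≈ 79.390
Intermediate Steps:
d(J) = 78
F(V) = -67/192 (F(V) = -(-67)/(8*(-24)) = -(-67)*(-1)/(8*24) = -⅛*67/24 = -67/192)
z = -2288832/1646851 (z = (-12745 + 24666)/(-67/192 - 8577) = 11921/(-1646851/192) = 11921*(-192/1646851) = -2288832/1646851 ≈ -1.3898)
d(115) - z = 78 - 1*(-2288832/1646851) = 78 + 2288832/1646851 = 130743210/1646851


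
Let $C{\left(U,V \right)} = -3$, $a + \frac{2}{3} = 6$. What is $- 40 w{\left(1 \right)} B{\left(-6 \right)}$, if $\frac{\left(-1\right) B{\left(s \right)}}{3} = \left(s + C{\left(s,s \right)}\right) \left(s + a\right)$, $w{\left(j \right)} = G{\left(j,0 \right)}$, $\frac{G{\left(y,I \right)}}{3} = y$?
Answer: $2160$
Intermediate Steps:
$a = \frac{16}{3}$ ($a = - \frac{2}{3} + 6 = \frac{16}{3} \approx 5.3333$)
$G{\left(y,I \right)} = 3 y$
$w{\left(j \right)} = 3 j$
$B{\left(s \right)} = - 3 \left(-3 + s\right) \left(\frac{16}{3} + s\right)$ ($B{\left(s \right)} = - 3 \left(s - 3\right) \left(s + \frac{16}{3}\right) = - 3 \left(-3 + s\right) \left(\frac{16}{3} + s\right)$)
$- 40 w{\left(1 \right)} B{\left(-6 \right)} = - 40 \cdot 3 \cdot 1 \left(48 - -42 - 3 \left(-6\right)^{2}\right) = \left(-40\right) 3 \left(48 + 42 - 108\right) = - 120 \left(48 + 42 - 108\right) = \left(-120\right) \left(-18\right) = 2160$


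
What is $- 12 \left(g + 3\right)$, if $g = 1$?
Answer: $-48$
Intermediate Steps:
$- 12 \left(g + 3\right) = - 12 \left(1 + 3\right) = \left(-12\right) 4 = -48$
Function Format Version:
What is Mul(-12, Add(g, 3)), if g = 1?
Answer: -48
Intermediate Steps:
Mul(-12, Add(g, 3)) = Mul(-12, Add(1, 3)) = Mul(-12, 4) = -48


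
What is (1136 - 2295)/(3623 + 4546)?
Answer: -1159/8169 ≈ -0.14188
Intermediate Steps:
(1136 - 2295)/(3623 + 4546) = -1159/8169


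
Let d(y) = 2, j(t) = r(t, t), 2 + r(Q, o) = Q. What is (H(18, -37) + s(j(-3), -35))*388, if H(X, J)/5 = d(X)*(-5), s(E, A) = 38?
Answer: -4656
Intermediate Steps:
r(Q, o) = -2 + Q
j(t) = -2 + t
H(X, J) = -50 (H(X, J) = 5*(2*(-5)) = 5*(-10) = -50)
(H(18, -37) + s(j(-3), -35))*388 = (-50 + 38)*388 = -12*388 = -4656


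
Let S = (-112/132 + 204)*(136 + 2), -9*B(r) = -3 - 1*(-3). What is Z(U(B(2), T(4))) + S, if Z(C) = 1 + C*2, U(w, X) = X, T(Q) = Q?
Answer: 308483/11 ≈ 28044.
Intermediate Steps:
B(r) = 0 (B(r) = -(-3 - 1*(-3))/9 = -(-3 + 3)/9 = -⅑*0 = 0)
S = 308384/11 (S = (-112*1/132 + 204)*138 = (-28/33 + 204)*138 = (6704/33)*138 = 308384/11 ≈ 28035.)
Z(C) = 1 + 2*C
Z(U(B(2), T(4))) + S = (1 + 2*4) + 308384/11 = (1 + 8) + 308384/11 = 9 + 308384/11 = 308483/11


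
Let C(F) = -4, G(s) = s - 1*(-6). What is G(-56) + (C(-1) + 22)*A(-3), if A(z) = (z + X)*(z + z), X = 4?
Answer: -158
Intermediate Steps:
G(s) = 6 + s (G(s) = s + 6 = 6 + s)
A(z) = 2*z*(4 + z) (A(z) = (z + 4)*(z + z) = (4 + z)*(2*z) = 2*z*(4 + z))
G(-56) + (C(-1) + 22)*A(-3) = (6 - 56) + (-4 + 22)*(2*(-3)*(4 - 3)) = -50 + 18*(2*(-3)*1) = -50 + 18*(-6) = -50 - 108 = -158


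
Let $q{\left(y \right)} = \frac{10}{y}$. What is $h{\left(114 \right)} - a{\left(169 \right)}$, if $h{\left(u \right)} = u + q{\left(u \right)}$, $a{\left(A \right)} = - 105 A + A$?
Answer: $\frac{1008335}{57} \approx 17690.0$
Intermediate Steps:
$a{\left(A \right)} = - 104 A$
$h{\left(u \right)} = u + \frac{10}{u}$
$h{\left(114 \right)} - a{\left(169 \right)} = \left(114 + \frac{10}{114}\right) - \left(-104\right) 169 = \left(114 + 10 \cdot \frac{1}{114}\right) - -17576 = \left(114 + \frac{5}{57}\right) + 17576 = \frac{6503}{57} + 17576 = \frac{1008335}{57}$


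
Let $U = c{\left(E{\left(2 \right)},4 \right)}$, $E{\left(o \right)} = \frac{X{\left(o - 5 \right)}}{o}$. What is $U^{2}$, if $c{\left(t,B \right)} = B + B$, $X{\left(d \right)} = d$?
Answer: $64$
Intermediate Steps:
$E{\left(o \right)} = \frac{-5 + o}{o}$ ($E{\left(o \right)} = \frac{o - 5}{o} = \frac{-5 + o}{o}$)
$c{\left(t,B \right)} = 2 B$
$U = 8$ ($U = 2 \cdot 4 = 8$)
$U^{2} = 8^{2} = 64$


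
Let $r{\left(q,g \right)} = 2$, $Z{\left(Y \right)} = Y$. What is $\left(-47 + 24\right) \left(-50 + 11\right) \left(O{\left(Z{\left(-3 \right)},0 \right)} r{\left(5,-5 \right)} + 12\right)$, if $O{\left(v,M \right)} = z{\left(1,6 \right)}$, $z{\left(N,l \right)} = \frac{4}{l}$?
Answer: $11960$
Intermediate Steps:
$O{\left(v,M \right)} = \frac{2}{3}$ ($O{\left(v,M \right)} = \frac{4}{6} = 4 \cdot \frac{1}{6} = \frac{2}{3}$)
$\left(-47 + 24\right) \left(-50 + 11\right) \left(O{\left(Z{\left(-3 \right)},0 \right)} r{\left(5,-5 \right)} + 12\right) = \left(-47 + 24\right) \left(-50 + 11\right) \left(\frac{2}{3} \cdot 2 + 12\right) = \left(-23\right) \left(-39\right) \left(\frac{4}{3} + 12\right) = 897 \cdot \frac{40}{3} = 11960$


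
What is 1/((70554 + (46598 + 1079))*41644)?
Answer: 1/4923611764 ≈ 2.0310e-10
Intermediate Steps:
1/((70554 + (46598 + 1079))*41644) = (1/41644)/(70554 + 47677) = (1/41644)/118231 = (1/118231)*(1/41644) = 1/4923611764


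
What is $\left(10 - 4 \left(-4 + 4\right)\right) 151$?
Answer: $1510$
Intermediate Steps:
$\left(10 - 4 \left(-4 + 4\right)\right) 151 = \left(10 - 0\right) 151 = \left(10 + 0\right) 151 = 10 \cdot 151 = 1510$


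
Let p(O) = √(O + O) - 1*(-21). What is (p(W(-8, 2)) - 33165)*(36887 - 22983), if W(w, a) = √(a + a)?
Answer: -460806368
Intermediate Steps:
W(w, a) = √2*√a (W(w, a) = √(2*a) = √2*√a)
p(O) = 21 + √2*√O (p(O) = √(2*O) + 21 = √2*√O + 21 = 21 + √2*√O)
(p(W(-8, 2)) - 33165)*(36887 - 22983) = ((21 + √2*√(√2*√2)) - 33165)*(36887 - 22983) = ((21 + √2*√2) - 33165)*13904 = ((21 + 2) - 33165)*13904 = (23 - 33165)*13904 = -33142*13904 = -460806368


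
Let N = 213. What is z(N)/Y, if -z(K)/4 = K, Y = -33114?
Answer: 142/5519 ≈ 0.025729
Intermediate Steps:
z(K) = -4*K
z(N)/Y = -4*213/(-33114) = -852*(-1/33114) = 142/5519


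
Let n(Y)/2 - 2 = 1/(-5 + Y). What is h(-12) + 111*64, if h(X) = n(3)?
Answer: 7107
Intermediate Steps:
n(Y) = 4 + 2/(-5 + Y)
h(X) = 3 (h(X) = 2*(-9 + 2*3)/(-5 + 3) = 2*(-9 + 6)/(-2) = 2*(-1/2)*(-3) = 3)
h(-12) + 111*64 = 3 + 111*64 = 3 + 7104 = 7107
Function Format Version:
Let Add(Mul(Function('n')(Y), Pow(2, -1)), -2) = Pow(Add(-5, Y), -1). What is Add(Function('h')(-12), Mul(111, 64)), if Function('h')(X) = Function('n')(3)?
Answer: 7107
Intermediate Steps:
Function('n')(Y) = Add(4, Mul(2, Pow(Add(-5, Y), -1)))
Function('h')(X) = 3 (Function('h')(X) = Mul(2, Pow(Add(-5, 3), -1), Add(-9, Mul(2, 3))) = Mul(2, Pow(-2, -1), Add(-9, 6)) = Mul(2, Rational(-1, 2), -3) = 3)
Add(Function('h')(-12), Mul(111, 64)) = Add(3, Mul(111, 64)) = Add(3, 7104) = 7107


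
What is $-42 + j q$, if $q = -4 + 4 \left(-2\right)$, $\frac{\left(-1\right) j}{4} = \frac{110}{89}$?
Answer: $\frac{1542}{89} \approx 17.326$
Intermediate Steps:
$j = - \frac{440}{89}$ ($j = - 4 \cdot \frac{110}{89} = - 4 \cdot 110 \cdot \frac{1}{89} = \left(-4\right) \frac{110}{89} = - \frac{440}{89} \approx -4.9438$)
$q = -12$ ($q = -4 - 8 = -12$)
$-42 + j q = -42 - - \frac{5280}{89} = -42 + \frac{5280}{89} = \frac{1542}{89}$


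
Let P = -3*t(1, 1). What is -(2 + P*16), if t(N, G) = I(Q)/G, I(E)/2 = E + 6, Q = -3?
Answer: 286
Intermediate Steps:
I(E) = 12 + 2*E (I(E) = 2*(E + 6) = 2*(6 + E) = 12 + 2*E)
t(N, G) = 6/G (t(N, G) = (12 + 2*(-3))/G = (12 - 6)/G = 6/G)
P = -18 (P = -18/1 = -18 ≈ -18.000)
-(2 + P*16) = -(2 - 18*16) = -(2 - 288) = -1*(-286) = 286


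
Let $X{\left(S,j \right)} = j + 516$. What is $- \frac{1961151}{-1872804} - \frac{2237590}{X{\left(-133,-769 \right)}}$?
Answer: $\frac{1397021224521}{157939804} \approx 8845.3$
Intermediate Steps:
$X{\left(S,j \right)} = 516 + j$
$- \frac{1961151}{-1872804} - \frac{2237590}{X{\left(-133,-769 \right)}} = - \frac{1961151}{-1872804} - \frac{2237590}{516 - 769} = \left(-1961151\right) \left(- \frac{1}{1872804}\right) - \frac{2237590}{-253} = \frac{653717}{624268} - - \frac{2237590}{253} = \frac{653717}{624268} + \frac{2237590}{253} = \frac{1397021224521}{157939804}$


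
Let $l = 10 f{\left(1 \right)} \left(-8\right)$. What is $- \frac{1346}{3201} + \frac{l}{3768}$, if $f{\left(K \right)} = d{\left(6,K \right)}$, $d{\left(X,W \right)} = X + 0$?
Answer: $- \frac{275342}{502557} \approx -0.54788$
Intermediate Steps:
$d{\left(X,W \right)} = X$
$f{\left(K \right)} = 6$
$l = -480$ ($l = 10 \cdot 6 \left(-8\right) = 60 \left(-8\right) = -480$)
$- \frac{1346}{3201} + \frac{l}{3768} = - \frac{1346}{3201} - \frac{480}{3768} = \left(-1346\right) \frac{1}{3201} - \frac{20}{157} = - \frac{1346}{3201} - \frac{20}{157} = - \frac{275342}{502557}$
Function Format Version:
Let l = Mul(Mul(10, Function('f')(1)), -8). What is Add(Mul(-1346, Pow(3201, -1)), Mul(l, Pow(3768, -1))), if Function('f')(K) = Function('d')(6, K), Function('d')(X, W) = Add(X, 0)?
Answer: Rational(-275342, 502557) ≈ -0.54788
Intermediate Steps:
Function('d')(X, W) = X
Function('f')(K) = 6
l = -480 (l = Mul(Mul(10, 6), -8) = Mul(60, -8) = -480)
Add(Mul(-1346, Pow(3201, -1)), Mul(l, Pow(3768, -1))) = Add(Mul(-1346, Pow(3201, -1)), Mul(-480, Pow(3768, -1))) = Add(Mul(-1346, Rational(1, 3201)), Mul(-480, Rational(1, 3768))) = Add(Rational(-1346, 3201), Rational(-20, 157)) = Rational(-275342, 502557)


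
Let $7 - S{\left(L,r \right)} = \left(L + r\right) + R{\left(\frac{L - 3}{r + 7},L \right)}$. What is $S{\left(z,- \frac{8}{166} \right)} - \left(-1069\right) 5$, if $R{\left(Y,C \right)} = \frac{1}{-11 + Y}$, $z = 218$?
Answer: $\frac{4899548857}{954334} \approx 5134.0$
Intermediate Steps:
$S{\left(L,r \right)} = 7 - L - r - \frac{1}{-11 + \frac{-3 + L}{7 + r}}$ ($S{\left(L,r \right)} = 7 - \left(\left(L + r\right) + \frac{1}{-11 + \frac{L - 3}{r + 7}}\right) = 7 - \left(\left(L + r\right) + \frac{1}{-11 + \frac{-3 + L}{7 + r}}\right) = 7 - \left(L + r + \frac{1}{-11 + \frac{-3 + L}{7 + r}}\right) = 7 - L - r - \frac{1}{-11 + \frac{-3 + L}{7 + r}}$)
$S{\left(z,- \frac{8}{166} \right)} - \left(-1069\right) 5 = \frac{-7 - - \frac{8}{166} + \left(-80 + 218 - 11 \left(- \frac{8}{166}\right)\right) \left(7 - 218 - - \frac{8}{166}\right)}{-80 + 218 - 11 \left(- \frac{8}{166}\right)} - \left(-1069\right) 5 = \frac{-7 - \left(-8\right) \frac{1}{166} + \left(-80 + 218 - 11 \left(\left(-8\right) \frac{1}{166}\right)\right) \left(7 - 218 - \left(-8\right) \frac{1}{166}\right)}{-80 + 218 - 11 \left(\left(-8\right) \frac{1}{166}\right)} - -5345 = \frac{-7 - - \frac{4}{83} + \left(-80 + 218 - - \frac{44}{83}\right) \left(7 - 218 - - \frac{4}{83}\right)}{-80 + 218 - - \frac{44}{83}} + 5345 = \frac{-7 + \frac{4}{83} + \left(-80 + 218 + \frac{44}{83}\right) \left(7 - 218 + \frac{4}{83}\right)}{-80 + 218 + \frac{44}{83}} + 5345 = \frac{-7 + \frac{4}{83} + \frac{11498}{83} \left(- \frac{17509}{83}\right)}{\frac{11498}{83}} + 5345 = \frac{83 \left(-7 + \frac{4}{83} - \frac{201318482}{6889}\right)}{11498} + 5345 = \frac{83}{11498} \left(- \frac{201366373}{6889}\right) + 5345 = - \frac{201366373}{954334} + 5345 = \frac{4899548857}{954334}$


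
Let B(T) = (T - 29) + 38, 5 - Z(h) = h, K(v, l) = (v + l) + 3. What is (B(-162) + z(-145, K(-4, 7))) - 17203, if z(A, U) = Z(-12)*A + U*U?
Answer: -19785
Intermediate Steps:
K(v, l) = 3 + l + v (K(v, l) = (l + v) + 3 = 3 + l + v)
Z(h) = 5 - h
z(A, U) = U² + 17*A (z(A, U) = (5 - 1*(-12))*A + U*U = (5 + 12)*A + U² = 17*A + U² = U² + 17*A)
B(T) = 9 + T (B(T) = (-29 + T) + 38 = 9 + T)
(B(-162) + z(-145, K(-4, 7))) - 17203 = ((9 - 162) + ((3 + 7 - 4)² + 17*(-145))) - 17203 = (-153 + (6² - 2465)) - 17203 = (-153 + (36 - 2465)) - 17203 = (-153 - 2429) - 17203 = -2582 - 17203 = -19785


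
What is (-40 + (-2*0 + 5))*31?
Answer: -1085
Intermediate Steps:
(-40 + (-2*0 + 5))*31 = (-40 + (0 + 5))*31 = (-40 + 5)*31 = -35*31 = -1085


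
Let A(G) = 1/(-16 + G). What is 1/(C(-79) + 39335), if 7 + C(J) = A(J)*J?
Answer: 95/3736239 ≈ 2.5427e-5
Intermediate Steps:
C(J) = -7 + J/(-16 + J)
1/(C(-79) + 39335) = 1/(2*(56 - 3*(-79))/(-16 - 79) + 39335) = 1/(2*(56 + 237)/(-95) + 39335) = 1/(2*(-1/95)*293 + 39335) = 1/(-586/95 + 39335) = 1/(3736239/95) = 95/3736239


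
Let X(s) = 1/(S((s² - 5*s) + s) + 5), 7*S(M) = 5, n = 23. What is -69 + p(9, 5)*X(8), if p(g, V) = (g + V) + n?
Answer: -2501/40 ≈ -62.525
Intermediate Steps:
p(g, V) = 23 + V + g (p(g, V) = (g + V) + 23 = (V + g) + 23 = 23 + V + g)
S(M) = 5/7 (S(M) = (⅐)*5 = 5/7)
X(s) = 7/40 (X(s) = 1/(5/7 + 5) = 1/(40/7) = 7/40)
-69 + p(9, 5)*X(8) = -69 + (23 + 5 + 9)*(7/40) = -69 + 37*(7/40) = -69 + 259/40 = -2501/40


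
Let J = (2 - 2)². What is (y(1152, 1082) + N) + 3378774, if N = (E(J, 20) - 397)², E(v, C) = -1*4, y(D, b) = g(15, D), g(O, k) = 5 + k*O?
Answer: 3556860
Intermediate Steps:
g(O, k) = 5 + O*k
J = 0 (J = 0² = 0)
y(D, b) = 5 + 15*D
E(v, C) = -4
N = 160801 (N = (-4 - 397)² = (-401)² = 160801)
(y(1152, 1082) + N) + 3378774 = ((5 + 15*1152) + 160801) + 3378774 = ((5 + 17280) + 160801) + 3378774 = (17285 + 160801) + 3378774 = 178086 + 3378774 = 3556860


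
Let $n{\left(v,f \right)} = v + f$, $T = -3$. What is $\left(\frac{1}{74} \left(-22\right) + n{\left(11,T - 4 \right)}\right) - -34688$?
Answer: $\frac{1283593}{37} \approx 34692.0$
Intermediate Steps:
$n{\left(v,f \right)} = f + v$
$\left(\frac{1}{74} \left(-22\right) + n{\left(11,T - 4 \right)}\right) - -34688 = \left(\frac{1}{74} \left(-22\right) + \left(\left(-3 - 4\right) + 11\right)\right) - -34688 = \left(\frac{1}{74} \left(-22\right) + \left(-7 + 11\right)\right) + 34688 = \left(- \frac{11}{37} + 4\right) + 34688 = \frac{137}{37} + 34688 = \frac{1283593}{37}$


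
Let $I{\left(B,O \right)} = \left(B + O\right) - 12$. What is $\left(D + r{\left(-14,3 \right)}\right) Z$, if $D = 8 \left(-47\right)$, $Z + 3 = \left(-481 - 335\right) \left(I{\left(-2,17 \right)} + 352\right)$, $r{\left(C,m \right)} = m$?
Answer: $108051759$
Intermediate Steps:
$I{\left(B,O \right)} = -12 + B + O$
$Z = -289683$ ($Z = -3 + \left(-481 - 335\right) \left(\left(-12 - 2 + 17\right) + 352\right) = -3 - 816 \left(3 + 352\right) = -3 - 289680 = -289683$)
$D = -376$
$\left(D + r{\left(-14,3 \right)}\right) Z = \left(-376 + 3\right) \left(-289683\right) = \left(-373\right) \left(-289683\right) = 108051759$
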